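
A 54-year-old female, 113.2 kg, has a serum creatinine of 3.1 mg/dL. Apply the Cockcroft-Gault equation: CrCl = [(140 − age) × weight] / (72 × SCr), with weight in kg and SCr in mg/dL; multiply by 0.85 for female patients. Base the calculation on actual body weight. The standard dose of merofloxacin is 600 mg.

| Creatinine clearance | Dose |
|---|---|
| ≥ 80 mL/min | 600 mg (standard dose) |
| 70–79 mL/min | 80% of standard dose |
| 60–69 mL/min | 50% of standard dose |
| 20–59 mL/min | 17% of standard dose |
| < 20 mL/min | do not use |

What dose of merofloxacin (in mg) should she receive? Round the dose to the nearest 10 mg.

CrCl = (140 − 54) × 113.2 / (72 × 3.1) × 0.85 = 9735.2 / 223.20 × 0.85 ≈ 37.1 mL/min
CrCl ≈ 37 mL/min → bracket 20–59 mL/min.
17% of 600 mg = 102 mg → 100 mg

100 mg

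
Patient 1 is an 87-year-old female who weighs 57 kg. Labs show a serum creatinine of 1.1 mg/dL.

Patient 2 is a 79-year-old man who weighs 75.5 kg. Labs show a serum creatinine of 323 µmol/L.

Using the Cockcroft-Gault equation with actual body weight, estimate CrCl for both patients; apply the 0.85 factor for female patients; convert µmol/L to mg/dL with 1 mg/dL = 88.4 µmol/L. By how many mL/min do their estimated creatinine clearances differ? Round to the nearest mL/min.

Patient 1: CrCl = (140 − 87) × 57 / (72 × 1.1) × 0.85 = 3021.0 / 79.20 × 0.85 ≈ 32.4 mL/min
Patient 2: SCr = 323 / 88.4 = 3.654 mg/dL
Patient 2: CrCl = (140 − 79) × 75.5 / (72 × 3.654) = 4605.5 / 263.09 ≈ 17.5 mL/min
|32.4 − 17.5| = 14.9 mL/min

15 mL/min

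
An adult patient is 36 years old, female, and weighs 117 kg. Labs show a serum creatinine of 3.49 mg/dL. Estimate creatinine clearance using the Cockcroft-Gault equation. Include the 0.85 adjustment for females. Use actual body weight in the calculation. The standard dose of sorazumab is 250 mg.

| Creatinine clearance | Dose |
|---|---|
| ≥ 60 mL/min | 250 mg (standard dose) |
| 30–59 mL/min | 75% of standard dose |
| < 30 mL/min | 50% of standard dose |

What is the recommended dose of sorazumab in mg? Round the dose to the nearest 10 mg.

190 mg

CrCl = (140 − 36) × 117 / (72 × 3.49) × 0.85 = 12168.0 / 251.28 × 0.85 ≈ 41.2 mL/min
CrCl ≈ 41 mL/min → bracket 30–59 mL/min.
75% of 250 mg = 187.5 mg → 190 mg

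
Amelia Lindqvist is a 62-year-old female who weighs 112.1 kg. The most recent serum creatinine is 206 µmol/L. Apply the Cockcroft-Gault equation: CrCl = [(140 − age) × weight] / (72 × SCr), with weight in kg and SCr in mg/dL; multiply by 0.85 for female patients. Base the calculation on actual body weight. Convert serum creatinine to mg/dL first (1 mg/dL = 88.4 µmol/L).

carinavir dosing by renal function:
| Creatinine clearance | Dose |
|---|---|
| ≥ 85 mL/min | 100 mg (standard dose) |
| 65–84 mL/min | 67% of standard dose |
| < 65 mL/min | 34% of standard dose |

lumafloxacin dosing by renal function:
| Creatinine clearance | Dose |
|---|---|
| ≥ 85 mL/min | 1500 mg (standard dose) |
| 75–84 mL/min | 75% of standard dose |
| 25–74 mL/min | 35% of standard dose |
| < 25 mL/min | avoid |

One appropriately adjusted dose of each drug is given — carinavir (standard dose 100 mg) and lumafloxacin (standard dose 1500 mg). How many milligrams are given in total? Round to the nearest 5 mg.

SCr = 206 / 88.4 = 2.33 mg/dL
CrCl = (140 − 62) × 112.1 / (72 × 2.33) × 0.85 = 8743.8 / 167.76 × 0.85 ≈ 44.3 mL/min
CrCl ≈ 44 mL/min.
carinavir: < 65 mL/min → 34% of 100 mg = 34 mg.
lumafloxacin: 25–74 mL/min → 35% of 1500 mg = 525 mg.
Total = 34 + 525 = 559 mg.

560 mg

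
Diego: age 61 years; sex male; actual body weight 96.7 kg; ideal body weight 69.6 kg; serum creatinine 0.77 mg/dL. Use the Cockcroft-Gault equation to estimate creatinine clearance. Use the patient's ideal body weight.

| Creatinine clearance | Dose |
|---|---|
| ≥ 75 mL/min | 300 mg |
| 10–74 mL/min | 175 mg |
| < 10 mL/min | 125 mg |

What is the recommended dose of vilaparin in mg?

300 mg

CrCl = (140 − 61) × 69.6 / (72 × 0.77) = 5498.4 / 55.44 ≈ 99.2 mL/min
CrCl ≈ 99 mL/min → bracket ≥ 75 mL/min.
Dose for this bracket: 300 mg.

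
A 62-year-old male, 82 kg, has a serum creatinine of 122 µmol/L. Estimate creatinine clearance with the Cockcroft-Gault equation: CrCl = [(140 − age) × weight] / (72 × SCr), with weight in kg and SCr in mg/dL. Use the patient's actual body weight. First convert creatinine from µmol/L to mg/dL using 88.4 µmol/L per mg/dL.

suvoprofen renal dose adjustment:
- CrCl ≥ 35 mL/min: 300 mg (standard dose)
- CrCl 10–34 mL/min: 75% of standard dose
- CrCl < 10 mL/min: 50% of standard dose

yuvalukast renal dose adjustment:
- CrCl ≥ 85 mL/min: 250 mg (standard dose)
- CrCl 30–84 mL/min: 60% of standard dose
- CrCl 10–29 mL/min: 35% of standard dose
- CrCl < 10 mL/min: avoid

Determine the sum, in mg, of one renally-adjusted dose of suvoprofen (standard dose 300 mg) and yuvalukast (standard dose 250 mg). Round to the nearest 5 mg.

SCr = 122 / 88.4 = 1.38 mg/dL
CrCl = (140 − 62) × 82 / (72 × 1.38) = 6396.0 / 99.36 ≈ 64.4 mL/min
CrCl ≈ 64 mL/min.
suvoprofen: ≥ 35 mL/min → 100% of 300 mg = 300 mg.
yuvalukast: 30–84 mL/min → 60% of 250 mg = 150 mg.
Total = 300 + 150 = 450 mg.

450 mg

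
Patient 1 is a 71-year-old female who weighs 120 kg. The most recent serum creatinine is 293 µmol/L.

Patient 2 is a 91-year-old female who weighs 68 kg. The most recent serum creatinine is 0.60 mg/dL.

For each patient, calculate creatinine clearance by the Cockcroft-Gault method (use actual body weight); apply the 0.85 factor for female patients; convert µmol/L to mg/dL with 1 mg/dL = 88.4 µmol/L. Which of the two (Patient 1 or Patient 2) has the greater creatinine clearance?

Patient 2

Patient 1: SCr = 293 / 88.4 = 3.314 mg/dL
Patient 1: CrCl = (140 − 71) × 120 / (72 × 3.314) × 0.85 = 8280.0 / 238.61 × 0.85 ≈ 29.5 mL/min
Patient 2: CrCl = (140 − 91) × 68 / (72 × 0.6) × 0.85 = 3332.0 / 43.20 × 0.85 ≈ 65.6 mL/min
29.5 vs 65.6 mL/min → Patient 2 is higher.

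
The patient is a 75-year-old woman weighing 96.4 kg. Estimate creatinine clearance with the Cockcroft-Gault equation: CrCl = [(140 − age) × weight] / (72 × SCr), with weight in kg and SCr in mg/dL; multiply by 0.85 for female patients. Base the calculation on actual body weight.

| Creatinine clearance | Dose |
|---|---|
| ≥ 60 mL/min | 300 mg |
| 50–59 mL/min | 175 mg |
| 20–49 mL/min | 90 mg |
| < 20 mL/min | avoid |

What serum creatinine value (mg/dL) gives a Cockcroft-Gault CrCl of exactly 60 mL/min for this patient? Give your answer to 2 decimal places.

1.23 mg/dL

Standard dose requires CrCl ≥ 60 mL/min.
Set (140 − 75) × 96.4 × 0.85 / (72 × SCr) = 60
SCr = (140 − 75) × 96.4 × 0.85 / (72 × 60) = 1.233 mg/dL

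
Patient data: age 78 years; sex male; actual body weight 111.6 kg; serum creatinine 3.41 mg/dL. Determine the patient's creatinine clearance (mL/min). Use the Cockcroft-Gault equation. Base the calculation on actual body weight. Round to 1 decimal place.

CrCl = (140 − 78) × 111.6 / (72 × 3.41) = 6919.2 / 245.52 ≈ 28.2 mL/min

28.2 mL/min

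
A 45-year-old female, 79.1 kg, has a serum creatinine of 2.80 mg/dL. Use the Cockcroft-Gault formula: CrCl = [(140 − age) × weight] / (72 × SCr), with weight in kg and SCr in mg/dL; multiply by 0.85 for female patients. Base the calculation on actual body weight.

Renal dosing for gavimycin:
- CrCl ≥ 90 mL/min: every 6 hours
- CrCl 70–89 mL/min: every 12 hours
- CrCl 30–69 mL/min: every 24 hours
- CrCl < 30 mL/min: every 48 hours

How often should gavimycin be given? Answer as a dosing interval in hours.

CrCl = (140 − 45) × 79.1 / (72 × 2.8) × 0.85 = 7514.5 / 201.60 × 0.85 ≈ 31.7 mL/min
CrCl ≈ 32 mL/min → bracket 30–69 mL/min → every 24 hours.

every 24 hours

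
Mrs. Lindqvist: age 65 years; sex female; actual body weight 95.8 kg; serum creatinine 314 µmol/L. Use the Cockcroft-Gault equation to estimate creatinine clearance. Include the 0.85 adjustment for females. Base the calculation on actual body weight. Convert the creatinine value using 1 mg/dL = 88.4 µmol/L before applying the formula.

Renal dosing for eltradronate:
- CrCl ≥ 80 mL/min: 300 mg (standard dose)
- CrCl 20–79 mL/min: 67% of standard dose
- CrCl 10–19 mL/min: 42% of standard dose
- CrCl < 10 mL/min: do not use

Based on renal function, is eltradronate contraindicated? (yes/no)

SCr = 314 / 88.4 = 3.552 mg/dL
CrCl = (140 − 65) × 95.8 / (72 × 3.552) × 0.85 = 7185.0 / 255.74 × 0.85 ≈ 23.9 mL/min
CrCl ≈ 24 mL/min, which is ≥ 10 mL/min.

no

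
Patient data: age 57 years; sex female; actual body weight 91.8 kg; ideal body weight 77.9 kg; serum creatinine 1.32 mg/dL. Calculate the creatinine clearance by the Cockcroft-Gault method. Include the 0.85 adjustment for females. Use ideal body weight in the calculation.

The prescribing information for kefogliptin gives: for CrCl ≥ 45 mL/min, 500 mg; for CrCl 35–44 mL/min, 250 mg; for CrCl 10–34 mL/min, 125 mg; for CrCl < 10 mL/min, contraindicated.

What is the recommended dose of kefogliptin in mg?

CrCl = (140 − 57) × 77.9 / (72 × 1.32) × 0.85 = 6465.7 / 95.04 × 0.85 ≈ 57.8 mL/min
CrCl ≈ 58 mL/min → bracket ≥ 45 mL/min.
Dose for this bracket: 500 mg.

500 mg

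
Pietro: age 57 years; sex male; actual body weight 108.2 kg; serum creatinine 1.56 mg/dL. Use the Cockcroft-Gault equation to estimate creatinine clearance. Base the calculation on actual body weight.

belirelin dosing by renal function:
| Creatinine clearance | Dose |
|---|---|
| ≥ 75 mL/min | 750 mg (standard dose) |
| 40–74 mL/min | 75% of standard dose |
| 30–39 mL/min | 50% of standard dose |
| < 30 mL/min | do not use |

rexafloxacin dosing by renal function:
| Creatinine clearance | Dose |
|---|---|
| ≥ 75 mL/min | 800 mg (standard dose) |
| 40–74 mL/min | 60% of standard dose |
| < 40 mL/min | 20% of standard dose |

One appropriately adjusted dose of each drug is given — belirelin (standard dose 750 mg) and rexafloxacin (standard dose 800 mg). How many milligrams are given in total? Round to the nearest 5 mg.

CrCl = (140 − 57) × 108.2 / (72 × 1.56) = 8980.6 / 112.32 ≈ 80.0 mL/min
CrCl ≈ 80 mL/min.
belirelin: ≥ 75 mL/min → 100% of 750 mg = 750 mg.
rexafloxacin: ≥ 75 mL/min → 100% of 800 mg = 800 mg.
Total = 750 + 800 = 1550 mg.

1550 mg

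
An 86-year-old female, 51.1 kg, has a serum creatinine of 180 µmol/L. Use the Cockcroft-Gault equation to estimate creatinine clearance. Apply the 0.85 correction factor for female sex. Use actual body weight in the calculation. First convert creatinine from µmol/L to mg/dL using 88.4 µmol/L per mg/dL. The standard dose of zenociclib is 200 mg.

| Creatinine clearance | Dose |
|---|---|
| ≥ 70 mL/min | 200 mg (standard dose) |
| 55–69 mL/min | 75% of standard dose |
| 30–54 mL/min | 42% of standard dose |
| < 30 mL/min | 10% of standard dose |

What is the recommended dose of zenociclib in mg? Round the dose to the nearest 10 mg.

SCr = 180 / 88.4 = 2.036 mg/dL
CrCl = (140 − 86) × 51.1 / (72 × 2.036) × 0.85 = 2759.4 / 146.59 × 0.85 ≈ 16.0 mL/min
CrCl ≈ 16 mL/min → bracket < 30 mL/min.
10% of 200 mg = 20 mg

20 mg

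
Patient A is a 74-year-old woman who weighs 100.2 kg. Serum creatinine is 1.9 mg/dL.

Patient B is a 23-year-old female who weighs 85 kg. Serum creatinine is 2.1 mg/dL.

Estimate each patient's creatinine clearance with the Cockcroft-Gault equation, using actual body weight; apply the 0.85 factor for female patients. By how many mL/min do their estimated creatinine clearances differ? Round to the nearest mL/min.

Patient A: CrCl = (140 − 74) × 100.2 / (72 × 1.9) × 0.85 = 6613.2 / 136.80 × 0.85 ≈ 41.1 mL/min
Patient B: CrCl = (140 − 23) × 85 / (72 × 2.1) × 0.85 = 9945.0 / 151.20 × 0.85 ≈ 55.9 mL/min
|41.1 − 55.9| = 14.8 mL/min

15 mL/min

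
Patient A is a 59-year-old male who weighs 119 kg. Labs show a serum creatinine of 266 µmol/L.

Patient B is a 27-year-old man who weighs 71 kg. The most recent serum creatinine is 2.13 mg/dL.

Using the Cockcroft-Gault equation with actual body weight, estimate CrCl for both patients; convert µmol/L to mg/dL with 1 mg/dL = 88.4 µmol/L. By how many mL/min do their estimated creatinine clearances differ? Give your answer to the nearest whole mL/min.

Patient A: SCr = 266 / 88.4 = 3.009 mg/dL
Patient A: CrCl = (140 − 59) × 119 / (72 × 3.009) = 9639.0 / 216.65 ≈ 44.5 mL/min
Patient B: CrCl = (140 − 27) × 71 / (72 × 2.13) = 8023.0 / 153.36 ≈ 52.3 mL/min
|44.5 − 52.3| = 7.8 mL/min

8 mL/min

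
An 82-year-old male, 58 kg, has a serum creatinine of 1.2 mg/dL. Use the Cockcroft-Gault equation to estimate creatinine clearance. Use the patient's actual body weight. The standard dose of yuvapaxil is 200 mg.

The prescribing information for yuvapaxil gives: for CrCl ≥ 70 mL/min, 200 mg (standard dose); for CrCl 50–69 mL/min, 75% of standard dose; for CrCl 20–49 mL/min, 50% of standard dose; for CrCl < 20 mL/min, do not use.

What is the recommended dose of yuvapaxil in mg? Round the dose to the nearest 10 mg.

CrCl = (140 − 82) × 58 / (72 × 1.2) = 3364.0 / 86.40 ≈ 38.9 mL/min
CrCl ≈ 39 mL/min → bracket 20–49 mL/min.
50% of 200 mg = 100 mg

100 mg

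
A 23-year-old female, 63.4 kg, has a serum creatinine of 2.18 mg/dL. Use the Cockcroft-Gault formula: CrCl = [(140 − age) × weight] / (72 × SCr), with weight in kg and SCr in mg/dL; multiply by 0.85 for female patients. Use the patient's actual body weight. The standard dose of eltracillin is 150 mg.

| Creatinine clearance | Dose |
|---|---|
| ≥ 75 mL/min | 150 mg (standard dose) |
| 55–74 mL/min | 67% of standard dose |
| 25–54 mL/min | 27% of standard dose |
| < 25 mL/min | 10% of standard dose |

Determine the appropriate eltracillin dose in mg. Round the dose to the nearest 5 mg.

40 mg

CrCl = (140 − 23) × 63.4 / (72 × 2.18) × 0.85 = 7417.8 / 156.96 × 0.85 ≈ 40.2 mL/min
CrCl ≈ 40 mL/min → bracket 25–54 mL/min.
27% of 150 mg = 40.5 mg → 40 mg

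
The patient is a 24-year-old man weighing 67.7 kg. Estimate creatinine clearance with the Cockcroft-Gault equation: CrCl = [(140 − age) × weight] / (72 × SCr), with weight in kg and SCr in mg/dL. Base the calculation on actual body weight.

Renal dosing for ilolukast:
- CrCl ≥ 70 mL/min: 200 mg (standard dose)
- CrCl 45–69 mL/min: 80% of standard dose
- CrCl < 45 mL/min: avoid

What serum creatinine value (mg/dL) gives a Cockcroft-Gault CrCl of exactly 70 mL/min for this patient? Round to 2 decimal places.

1.56 mg/dL

Standard dose requires CrCl ≥ 70 mL/min.
Set (140 − 24) × 67.7 / (72 × SCr) = 70
SCr = (140 − 24) × 67.7 / (72 × 70) = 1.558 mg/dL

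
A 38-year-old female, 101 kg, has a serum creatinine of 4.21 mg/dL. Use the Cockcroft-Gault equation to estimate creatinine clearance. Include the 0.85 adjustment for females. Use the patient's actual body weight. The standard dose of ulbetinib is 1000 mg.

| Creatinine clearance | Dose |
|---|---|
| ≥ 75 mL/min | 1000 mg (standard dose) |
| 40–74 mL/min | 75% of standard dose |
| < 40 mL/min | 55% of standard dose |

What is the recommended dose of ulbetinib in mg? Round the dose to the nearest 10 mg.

550 mg

CrCl = (140 − 38) × 101 / (72 × 4.21) × 0.85 = 10302.0 / 303.12 × 0.85 ≈ 28.9 mL/min
CrCl ≈ 29 mL/min → bracket < 40 mL/min.
55% of 1000 mg = 550 mg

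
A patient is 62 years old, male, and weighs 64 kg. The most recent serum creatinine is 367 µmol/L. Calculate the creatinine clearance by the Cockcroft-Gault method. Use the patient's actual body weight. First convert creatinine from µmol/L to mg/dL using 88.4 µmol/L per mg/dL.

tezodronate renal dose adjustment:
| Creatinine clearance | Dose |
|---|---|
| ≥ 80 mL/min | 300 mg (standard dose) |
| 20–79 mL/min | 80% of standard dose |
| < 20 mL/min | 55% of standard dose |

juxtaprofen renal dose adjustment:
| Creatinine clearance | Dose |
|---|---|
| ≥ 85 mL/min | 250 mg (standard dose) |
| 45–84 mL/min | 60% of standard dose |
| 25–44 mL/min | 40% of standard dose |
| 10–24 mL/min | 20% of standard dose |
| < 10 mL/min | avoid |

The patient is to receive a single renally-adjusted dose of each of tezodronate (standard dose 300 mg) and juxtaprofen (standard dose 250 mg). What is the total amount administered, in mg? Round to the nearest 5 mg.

SCr = 367 / 88.4 = 4.152 mg/dL
CrCl = (140 − 62) × 64 / (72 × 4.152) = 4992.0 / 298.94 ≈ 16.7 mL/min
CrCl ≈ 17 mL/min.
tezodronate: < 20 mL/min → 55% of 300 mg = 165 mg.
juxtaprofen: 10–24 mL/min → 20% of 250 mg = 50 mg.
Total = 165 + 50 = 215 mg.

215 mg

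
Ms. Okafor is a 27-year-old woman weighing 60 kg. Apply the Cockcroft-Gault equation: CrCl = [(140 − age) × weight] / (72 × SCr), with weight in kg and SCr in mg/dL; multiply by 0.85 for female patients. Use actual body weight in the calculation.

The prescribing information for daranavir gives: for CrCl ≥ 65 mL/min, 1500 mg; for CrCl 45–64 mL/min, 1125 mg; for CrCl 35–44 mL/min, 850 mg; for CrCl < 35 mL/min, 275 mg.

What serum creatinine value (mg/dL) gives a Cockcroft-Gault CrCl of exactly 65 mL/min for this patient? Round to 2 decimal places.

Standard dose requires CrCl ≥ 65 mL/min.
Set (140 − 27) × 60 × 0.85 / (72 × SCr) = 65
SCr = (140 − 27) × 60 × 0.85 / (72 × 65) = 1.231 mg/dL

1.23 mg/dL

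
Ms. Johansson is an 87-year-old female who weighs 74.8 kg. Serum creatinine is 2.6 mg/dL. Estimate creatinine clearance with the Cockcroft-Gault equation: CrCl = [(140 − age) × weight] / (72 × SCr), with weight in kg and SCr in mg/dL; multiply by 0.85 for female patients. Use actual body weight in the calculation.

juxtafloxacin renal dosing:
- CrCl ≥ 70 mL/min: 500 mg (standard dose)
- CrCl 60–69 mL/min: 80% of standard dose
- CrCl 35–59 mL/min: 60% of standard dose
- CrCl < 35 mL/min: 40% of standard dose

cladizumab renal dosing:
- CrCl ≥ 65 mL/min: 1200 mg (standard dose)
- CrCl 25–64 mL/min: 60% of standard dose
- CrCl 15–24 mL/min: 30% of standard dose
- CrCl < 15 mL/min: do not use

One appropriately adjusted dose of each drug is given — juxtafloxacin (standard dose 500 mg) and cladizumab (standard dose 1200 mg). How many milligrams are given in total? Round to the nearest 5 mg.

560 mg

CrCl = (140 − 87) × 74.8 / (72 × 2.6) × 0.85 = 3964.4 / 187.20 × 0.85 ≈ 18.0 mL/min
CrCl ≈ 18 mL/min.
juxtafloxacin: < 35 mL/min → 40% of 500 mg = 200 mg.
cladizumab: 15–24 mL/min → 30% of 1200 mg = 360 mg.
Total = 200 + 360 = 560 mg.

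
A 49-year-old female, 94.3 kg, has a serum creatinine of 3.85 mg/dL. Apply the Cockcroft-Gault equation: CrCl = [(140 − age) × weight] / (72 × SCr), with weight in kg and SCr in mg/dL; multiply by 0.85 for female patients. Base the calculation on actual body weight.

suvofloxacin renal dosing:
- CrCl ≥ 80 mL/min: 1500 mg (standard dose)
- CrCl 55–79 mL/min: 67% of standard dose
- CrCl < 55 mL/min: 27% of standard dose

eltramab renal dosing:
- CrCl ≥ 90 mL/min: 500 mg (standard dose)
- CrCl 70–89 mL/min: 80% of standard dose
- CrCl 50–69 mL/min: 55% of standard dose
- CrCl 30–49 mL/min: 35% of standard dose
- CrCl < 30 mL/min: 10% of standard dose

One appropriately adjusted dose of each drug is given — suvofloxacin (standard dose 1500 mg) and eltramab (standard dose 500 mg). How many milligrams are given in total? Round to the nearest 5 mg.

455 mg

CrCl = (140 − 49) × 94.3 / (72 × 3.85) × 0.85 = 8581.3 / 277.20 × 0.85 ≈ 26.3 mL/min
CrCl ≈ 26 mL/min.
suvofloxacin: < 55 mL/min → 27% of 1500 mg = 405 mg.
eltramab: < 30 mL/min → 10% of 500 mg = 50 mg.
Total = 405 + 50 = 455 mg.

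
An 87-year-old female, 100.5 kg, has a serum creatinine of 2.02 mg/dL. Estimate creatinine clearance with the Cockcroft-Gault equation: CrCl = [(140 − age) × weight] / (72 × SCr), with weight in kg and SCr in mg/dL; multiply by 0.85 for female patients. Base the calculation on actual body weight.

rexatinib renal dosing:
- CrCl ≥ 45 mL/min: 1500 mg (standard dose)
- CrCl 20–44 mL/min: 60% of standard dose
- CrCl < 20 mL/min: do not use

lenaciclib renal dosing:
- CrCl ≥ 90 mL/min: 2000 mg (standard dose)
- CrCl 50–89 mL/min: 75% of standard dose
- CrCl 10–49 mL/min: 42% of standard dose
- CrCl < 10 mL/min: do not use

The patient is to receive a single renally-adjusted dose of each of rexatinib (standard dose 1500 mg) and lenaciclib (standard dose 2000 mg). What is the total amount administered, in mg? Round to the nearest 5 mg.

CrCl = (140 − 87) × 100.5 / (72 × 2.02) × 0.85 = 5326.5 / 145.44 × 0.85 ≈ 31.1 mL/min
CrCl ≈ 31 mL/min.
rexatinib: 20–44 mL/min → 60% of 1500 mg = 900 mg.
lenaciclib: 10–49 mL/min → 42% of 2000 mg = 840 mg.
Total = 900 + 840 = 1740 mg.

1740 mg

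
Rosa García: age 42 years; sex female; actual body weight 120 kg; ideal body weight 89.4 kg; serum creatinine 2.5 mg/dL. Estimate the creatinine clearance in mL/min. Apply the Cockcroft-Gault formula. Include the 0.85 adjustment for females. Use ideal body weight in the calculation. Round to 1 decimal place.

CrCl = (140 − 42) × 89.4 / (72 × 2.5) × 0.85 = 8761.2 / 180.00 × 0.85 ≈ 41.4 mL/min

41.4 mL/min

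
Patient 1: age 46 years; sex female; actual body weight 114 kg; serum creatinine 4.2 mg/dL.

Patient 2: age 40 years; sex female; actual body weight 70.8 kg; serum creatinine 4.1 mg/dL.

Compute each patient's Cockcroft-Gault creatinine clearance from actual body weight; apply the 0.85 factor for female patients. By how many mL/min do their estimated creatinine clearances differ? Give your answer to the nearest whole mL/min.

10 mL/min

Patient 1: CrCl = (140 − 46) × 114 / (72 × 4.2) × 0.85 = 10716.0 / 302.40 × 0.85 ≈ 30.1 mL/min
Patient 2: CrCl = (140 − 40) × 70.8 / (72 × 4.1) × 0.85 = 7080.0 / 295.20 × 0.85 ≈ 20.4 mL/min
|30.1 − 20.4| = 9.7 mL/min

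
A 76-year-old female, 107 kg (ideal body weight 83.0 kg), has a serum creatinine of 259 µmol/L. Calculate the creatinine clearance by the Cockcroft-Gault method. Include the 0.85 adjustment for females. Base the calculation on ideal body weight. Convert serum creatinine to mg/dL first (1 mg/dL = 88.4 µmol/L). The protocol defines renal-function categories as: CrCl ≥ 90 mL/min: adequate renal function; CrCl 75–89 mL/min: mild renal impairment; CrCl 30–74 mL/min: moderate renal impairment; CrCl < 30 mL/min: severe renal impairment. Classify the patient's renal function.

SCr = 259 / 88.4 = 2.93 mg/dL
CrCl = (140 − 76) × 83 / (72 × 2.93) × 0.85 = 5312.0 / 210.96 × 0.85 ≈ 21.4 mL/min
21 mL/min falls in the 'severe renal impairment' range.

severe renal impairment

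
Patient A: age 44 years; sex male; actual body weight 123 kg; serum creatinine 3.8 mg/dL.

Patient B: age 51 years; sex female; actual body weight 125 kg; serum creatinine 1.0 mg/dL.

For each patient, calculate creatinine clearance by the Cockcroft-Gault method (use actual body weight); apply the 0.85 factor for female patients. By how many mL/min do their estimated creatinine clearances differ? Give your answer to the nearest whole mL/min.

88 mL/min

Patient A: CrCl = (140 − 44) × 123 / (72 × 3.8) = 11808.0 / 273.60 ≈ 43.2 mL/min
Patient B: CrCl = (140 − 51) × 125 / (72 × 1) × 0.85 = 11125.0 / 72.00 × 0.85 ≈ 131.3 mL/min
|43.2 − 131.3| = 88.1 mL/min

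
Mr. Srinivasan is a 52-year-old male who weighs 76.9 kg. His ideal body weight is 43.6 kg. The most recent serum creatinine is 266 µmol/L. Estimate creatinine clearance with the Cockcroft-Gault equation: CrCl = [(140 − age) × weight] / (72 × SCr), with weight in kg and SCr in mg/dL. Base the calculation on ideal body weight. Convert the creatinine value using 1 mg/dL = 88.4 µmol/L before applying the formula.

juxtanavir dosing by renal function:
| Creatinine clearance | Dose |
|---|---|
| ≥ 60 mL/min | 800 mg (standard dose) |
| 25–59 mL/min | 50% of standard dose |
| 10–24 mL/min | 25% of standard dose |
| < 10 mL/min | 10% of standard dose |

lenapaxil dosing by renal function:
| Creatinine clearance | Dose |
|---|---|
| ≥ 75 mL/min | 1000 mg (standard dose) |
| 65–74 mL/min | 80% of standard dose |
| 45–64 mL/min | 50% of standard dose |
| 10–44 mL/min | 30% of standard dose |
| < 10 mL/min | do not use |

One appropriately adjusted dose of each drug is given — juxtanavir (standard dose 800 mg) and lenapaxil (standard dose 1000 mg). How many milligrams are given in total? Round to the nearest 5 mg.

SCr = 266 / 88.4 = 3.009 mg/dL
CrCl = (140 − 52) × 43.6 / (72 × 3.009) = 3836.8 / 216.65 ≈ 17.7 mL/min
CrCl ≈ 18 mL/min.
juxtanavir: 10–24 mL/min → 25% of 800 mg = 200 mg.
lenapaxil: 10–44 mL/min → 30% of 1000 mg = 300 mg.
Total = 200 + 300 = 500 mg.

500 mg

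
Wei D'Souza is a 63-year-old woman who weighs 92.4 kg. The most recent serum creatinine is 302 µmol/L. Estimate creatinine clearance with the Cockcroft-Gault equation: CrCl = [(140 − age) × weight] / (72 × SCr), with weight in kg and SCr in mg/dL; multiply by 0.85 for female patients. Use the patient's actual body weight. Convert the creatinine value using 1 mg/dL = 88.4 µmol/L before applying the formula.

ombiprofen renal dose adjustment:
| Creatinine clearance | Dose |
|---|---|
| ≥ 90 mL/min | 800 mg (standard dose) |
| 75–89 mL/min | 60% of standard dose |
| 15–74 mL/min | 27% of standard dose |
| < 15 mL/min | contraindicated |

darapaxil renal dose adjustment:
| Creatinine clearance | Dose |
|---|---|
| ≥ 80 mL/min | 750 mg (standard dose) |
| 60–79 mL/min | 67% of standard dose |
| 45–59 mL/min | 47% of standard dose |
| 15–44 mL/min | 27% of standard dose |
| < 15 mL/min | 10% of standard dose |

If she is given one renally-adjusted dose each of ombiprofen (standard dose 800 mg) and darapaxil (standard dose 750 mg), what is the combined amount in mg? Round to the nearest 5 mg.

420 mg

SCr = 302 / 88.4 = 3.416 mg/dL
CrCl = (140 − 63) × 92.4 / (72 × 3.416) × 0.85 = 7114.8 / 245.95 × 0.85 ≈ 24.6 mL/min
CrCl ≈ 25 mL/min.
ombiprofen: 15–74 mL/min → 27% of 800 mg = 216 mg.
darapaxil: 15–44 mL/min → 27% of 750 mg = 202.5 mg.
Total = 216 + 202.5 = 418.5 mg.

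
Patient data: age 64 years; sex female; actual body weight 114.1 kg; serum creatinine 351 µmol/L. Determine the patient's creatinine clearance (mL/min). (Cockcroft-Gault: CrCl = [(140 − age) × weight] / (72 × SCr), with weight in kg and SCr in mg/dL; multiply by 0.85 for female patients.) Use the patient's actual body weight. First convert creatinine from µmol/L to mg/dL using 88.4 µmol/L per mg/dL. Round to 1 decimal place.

SCr = 351 / 88.4 = 3.971 mg/dL
CrCl = (140 − 64) × 114.1 / (72 × 3.971) × 0.85 = 8671.6 / 285.91 × 0.85 ≈ 25.8 mL/min

25.8 mL/min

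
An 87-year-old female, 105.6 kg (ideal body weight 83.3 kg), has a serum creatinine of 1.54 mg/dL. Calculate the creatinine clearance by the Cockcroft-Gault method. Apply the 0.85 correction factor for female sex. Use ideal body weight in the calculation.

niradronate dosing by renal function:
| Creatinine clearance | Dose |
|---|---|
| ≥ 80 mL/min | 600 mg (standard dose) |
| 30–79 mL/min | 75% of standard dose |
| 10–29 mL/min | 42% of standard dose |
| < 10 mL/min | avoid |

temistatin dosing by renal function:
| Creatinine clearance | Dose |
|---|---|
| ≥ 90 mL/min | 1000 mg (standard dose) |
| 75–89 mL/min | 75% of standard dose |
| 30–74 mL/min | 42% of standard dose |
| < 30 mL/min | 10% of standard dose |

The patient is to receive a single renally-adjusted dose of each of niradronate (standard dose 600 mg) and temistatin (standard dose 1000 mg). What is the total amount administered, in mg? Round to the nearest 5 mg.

870 mg

CrCl = (140 − 87) × 83.3 / (72 × 1.54) × 0.85 = 4414.9 / 110.88 × 0.85 ≈ 33.8 mL/min
CrCl ≈ 34 mL/min.
niradronate: 30–79 mL/min → 75% of 600 mg = 450 mg.
temistatin: 30–74 mL/min → 42% of 1000 mg = 420 mg.
Total = 450 + 420 = 870 mg.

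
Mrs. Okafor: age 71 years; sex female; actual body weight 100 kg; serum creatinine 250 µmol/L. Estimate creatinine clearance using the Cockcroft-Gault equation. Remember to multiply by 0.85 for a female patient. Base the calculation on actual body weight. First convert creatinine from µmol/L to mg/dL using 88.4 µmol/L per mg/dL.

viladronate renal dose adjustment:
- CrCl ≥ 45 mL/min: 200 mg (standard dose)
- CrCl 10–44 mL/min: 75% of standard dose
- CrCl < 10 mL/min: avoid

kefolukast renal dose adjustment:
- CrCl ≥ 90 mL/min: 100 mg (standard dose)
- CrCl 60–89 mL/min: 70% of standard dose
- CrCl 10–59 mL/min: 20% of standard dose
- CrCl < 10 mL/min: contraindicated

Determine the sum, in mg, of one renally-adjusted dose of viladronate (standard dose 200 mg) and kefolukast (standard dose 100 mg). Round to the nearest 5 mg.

170 mg

SCr = 250 / 88.4 = 2.828 mg/dL
CrCl = (140 − 71) × 100 / (72 × 2.828) × 0.85 = 6900.0 / 203.62 × 0.85 ≈ 28.8 mL/min
CrCl ≈ 29 mL/min.
viladronate: 10–44 mL/min → 75% of 200 mg = 150 mg.
kefolukast: 10–59 mL/min → 20% of 100 mg = 20 mg.
Total = 150 + 20 = 170 mg.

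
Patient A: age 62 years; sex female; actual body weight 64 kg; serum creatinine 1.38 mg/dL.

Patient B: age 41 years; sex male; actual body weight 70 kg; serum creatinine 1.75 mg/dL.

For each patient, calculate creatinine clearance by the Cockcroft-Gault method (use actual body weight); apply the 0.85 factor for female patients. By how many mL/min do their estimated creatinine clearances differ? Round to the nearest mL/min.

12 mL/min

Patient A: CrCl = (140 − 62) × 64 / (72 × 1.38) × 0.85 = 4992.0 / 99.36 × 0.85 ≈ 42.7 mL/min
Patient B: CrCl = (140 − 41) × 70 / (72 × 1.75) = 6930.0 / 126.00 ≈ 55.0 mL/min
|42.7 − 55.0| = 12.3 mL/min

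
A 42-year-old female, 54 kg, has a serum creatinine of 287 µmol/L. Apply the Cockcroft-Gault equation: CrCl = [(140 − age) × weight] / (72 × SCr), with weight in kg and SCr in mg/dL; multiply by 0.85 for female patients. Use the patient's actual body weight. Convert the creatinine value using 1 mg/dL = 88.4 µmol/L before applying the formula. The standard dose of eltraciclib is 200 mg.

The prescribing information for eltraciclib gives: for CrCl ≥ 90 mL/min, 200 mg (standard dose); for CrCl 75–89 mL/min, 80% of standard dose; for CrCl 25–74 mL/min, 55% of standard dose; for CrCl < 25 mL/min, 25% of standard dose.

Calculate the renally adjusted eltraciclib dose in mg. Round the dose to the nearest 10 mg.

50 mg

SCr = 287 / 88.4 = 3.247 mg/dL
CrCl = (140 − 42) × 54 / (72 × 3.247) × 0.85 = 5292.0 / 233.78 × 0.85 ≈ 19.2 mL/min
CrCl ≈ 19 mL/min → bracket < 25 mL/min.
25% of 200 mg = 50 mg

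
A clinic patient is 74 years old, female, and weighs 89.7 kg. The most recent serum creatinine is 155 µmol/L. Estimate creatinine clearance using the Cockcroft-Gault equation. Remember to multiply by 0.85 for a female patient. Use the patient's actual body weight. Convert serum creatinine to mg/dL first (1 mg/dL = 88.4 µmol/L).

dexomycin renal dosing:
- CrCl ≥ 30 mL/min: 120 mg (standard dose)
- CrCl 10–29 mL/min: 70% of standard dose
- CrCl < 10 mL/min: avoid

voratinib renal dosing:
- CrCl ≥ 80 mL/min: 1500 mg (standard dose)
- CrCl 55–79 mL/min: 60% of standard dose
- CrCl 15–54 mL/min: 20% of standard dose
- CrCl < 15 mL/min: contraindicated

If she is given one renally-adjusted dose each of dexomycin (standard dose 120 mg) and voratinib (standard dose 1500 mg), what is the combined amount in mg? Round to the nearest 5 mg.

420 mg

SCr = 155 / 88.4 = 1.753 mg/dL
CrCl = (140 − 74) × 89.7 / (72 × 1.753) × 0.85 = 5920.2 / 126.22 × 0.85 ≈ 39.9 mL/min
CrCl ≈ 40 mL/min.
dexomycin: ≥ 30 mL/min → 100% of 120 mg = 120 mg.
voratinib: 15–54 mL/min → 20% of 1500 mg = 300 mg.
Total = 120 + 300 = 420 mg.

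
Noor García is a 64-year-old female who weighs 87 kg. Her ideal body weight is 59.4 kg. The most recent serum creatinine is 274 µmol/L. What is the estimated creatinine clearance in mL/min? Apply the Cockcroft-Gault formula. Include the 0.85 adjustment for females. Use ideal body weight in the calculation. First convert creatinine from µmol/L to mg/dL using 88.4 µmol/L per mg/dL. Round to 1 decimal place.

SCr = 274 / 88.4 = 3.1 mg/dL
CrCl = (140 − 64) × 59.4 / (72 × 3.1) × 0.85 = 4514.4 / 223.20 × 0.85 ≈ 17.2 mL/min

17.2 mL/min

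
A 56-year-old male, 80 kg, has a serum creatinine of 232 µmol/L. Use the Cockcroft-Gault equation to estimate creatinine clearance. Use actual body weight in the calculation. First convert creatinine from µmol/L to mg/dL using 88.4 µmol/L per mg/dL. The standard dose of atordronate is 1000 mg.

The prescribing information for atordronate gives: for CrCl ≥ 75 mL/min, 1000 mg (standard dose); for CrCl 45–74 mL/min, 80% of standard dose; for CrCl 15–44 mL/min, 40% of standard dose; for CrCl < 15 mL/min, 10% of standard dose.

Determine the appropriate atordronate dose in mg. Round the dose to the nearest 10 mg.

SCr = 232 / 88.4 = 2.624 mg/dL
CrCl = (140 − 56) × 80 / (72 × 2.624) = 6720.0 / 188.93 ≈ 35.6 mL/min
CrCl ≈ 36 mL/min → bracket 15–44 mL/min.
40% of 1000 mg = 400 mg

400 mg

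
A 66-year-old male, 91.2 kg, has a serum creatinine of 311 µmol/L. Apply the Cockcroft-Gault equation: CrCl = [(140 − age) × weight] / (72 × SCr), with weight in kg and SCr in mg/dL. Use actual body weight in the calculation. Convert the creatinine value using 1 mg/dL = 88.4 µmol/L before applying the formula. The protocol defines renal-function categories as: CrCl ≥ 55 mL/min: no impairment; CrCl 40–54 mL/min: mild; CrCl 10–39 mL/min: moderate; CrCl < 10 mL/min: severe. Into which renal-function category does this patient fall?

moderate

SCr = 311 / 88.4 = 3.518 mg/dL
CrCl = (140 − 66) × 91.2 / (72 × 3.518) = 6748.8 / 253.30 ≈ 26.6 mL/min
27 mL/min falls in the 'moderate' range.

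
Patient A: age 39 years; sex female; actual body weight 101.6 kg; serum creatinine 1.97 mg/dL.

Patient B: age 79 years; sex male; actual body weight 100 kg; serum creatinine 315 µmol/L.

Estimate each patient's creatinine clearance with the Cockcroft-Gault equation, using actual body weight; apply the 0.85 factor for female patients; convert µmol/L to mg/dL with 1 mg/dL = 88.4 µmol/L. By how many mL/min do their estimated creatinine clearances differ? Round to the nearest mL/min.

Patient A: CrCl = (140 − 39) × 101.6 / (72 × 1.97) × 0.85 = 10261.6 / 141.84 × 0.85 ≈ 61.5 mL/min
Patient B: SCr = 315 / 88.4 = 3.563 mg/dL
Patient B: CrCl = (140 − 79) × 100 / (72 × 3.563) = 6100.0 / 256.54 ≈ 23.8 mL/min
|61.5 − 23.8| = 37.7 mL/min

38 mL/min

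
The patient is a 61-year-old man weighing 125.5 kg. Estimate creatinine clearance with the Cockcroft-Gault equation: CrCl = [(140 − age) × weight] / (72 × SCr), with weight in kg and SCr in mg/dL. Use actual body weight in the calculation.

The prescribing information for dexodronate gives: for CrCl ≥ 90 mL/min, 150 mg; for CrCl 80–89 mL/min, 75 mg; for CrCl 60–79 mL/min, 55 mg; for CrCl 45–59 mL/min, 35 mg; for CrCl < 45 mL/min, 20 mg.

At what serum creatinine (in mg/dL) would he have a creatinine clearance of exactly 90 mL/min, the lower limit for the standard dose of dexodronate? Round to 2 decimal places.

1.53 mg/dL

Standard dose requires CrCl ≥ 90 mL/min.
Set (140 − 61) × 125.5 / (72 × SCr) = 90
SCr = (140 − 61) × 125.5 / (72 × 90) = 1.530 mg/dL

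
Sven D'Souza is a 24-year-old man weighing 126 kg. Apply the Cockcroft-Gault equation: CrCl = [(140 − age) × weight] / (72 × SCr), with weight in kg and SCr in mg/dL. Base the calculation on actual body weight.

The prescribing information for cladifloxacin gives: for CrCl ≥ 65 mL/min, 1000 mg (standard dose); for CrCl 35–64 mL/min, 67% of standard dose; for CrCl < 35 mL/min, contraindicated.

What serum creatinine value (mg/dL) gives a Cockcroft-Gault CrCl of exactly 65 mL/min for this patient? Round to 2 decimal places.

3.12 mg/dL

Standard dose requires CrCl ≥ 65 mL/min.
Set (140 − 24) × 126 / (72 × SCr) = 65
SCr = (140 − 24) × 126 / (72 × 65) = 3.123 mg/dL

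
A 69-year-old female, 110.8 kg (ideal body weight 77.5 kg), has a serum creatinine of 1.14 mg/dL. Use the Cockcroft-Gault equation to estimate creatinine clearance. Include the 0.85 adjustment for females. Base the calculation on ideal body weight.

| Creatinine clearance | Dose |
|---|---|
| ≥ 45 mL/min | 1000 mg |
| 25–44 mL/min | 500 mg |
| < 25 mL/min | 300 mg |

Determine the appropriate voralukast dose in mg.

1000 mg

CrCl = (140 − 69) × 77.5 / (72 × 1.14) × 0.85 = 5502.5 / 82.08 × 0.85 ≈ 57.0 mL/min
CrCl ≈ 57 mL/min → bracket ≥ 45 mL/min.
Dose for this bracket: 1000 mg.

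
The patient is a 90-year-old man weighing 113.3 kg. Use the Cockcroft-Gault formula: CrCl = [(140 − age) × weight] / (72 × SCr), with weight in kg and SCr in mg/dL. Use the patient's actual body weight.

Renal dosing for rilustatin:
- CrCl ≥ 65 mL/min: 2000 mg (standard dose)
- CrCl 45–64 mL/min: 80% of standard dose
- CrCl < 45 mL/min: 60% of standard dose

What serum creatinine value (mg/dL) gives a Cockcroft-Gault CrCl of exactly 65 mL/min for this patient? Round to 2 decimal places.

Standard dose requires CrCl ≥ 65 mL/min.
Set (140 − 90) × 113.3 / (72 × SCr) = 65
SCr = (140 − 90) × 113.3 / (72 × 65) = 1.210 mg/dL

1.21 mg/dL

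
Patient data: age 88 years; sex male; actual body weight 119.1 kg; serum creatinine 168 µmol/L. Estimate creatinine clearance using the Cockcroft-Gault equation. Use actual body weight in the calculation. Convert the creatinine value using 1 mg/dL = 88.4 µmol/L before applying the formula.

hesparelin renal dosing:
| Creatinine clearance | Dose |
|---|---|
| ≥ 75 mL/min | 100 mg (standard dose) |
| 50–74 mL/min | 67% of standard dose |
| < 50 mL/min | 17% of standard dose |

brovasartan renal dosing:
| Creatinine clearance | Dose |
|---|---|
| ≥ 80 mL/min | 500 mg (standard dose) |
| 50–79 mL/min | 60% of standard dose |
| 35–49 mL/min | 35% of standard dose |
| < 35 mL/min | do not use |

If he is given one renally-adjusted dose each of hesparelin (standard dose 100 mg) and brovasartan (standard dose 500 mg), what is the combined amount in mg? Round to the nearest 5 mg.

190 mg

SCr = 168 / 88.4 = 1.9 mg/dL
CrCl = (140 − 88) × 119.1 / (72 × 1.9) = 6193.2 / 136.80 ≈ 45.3 mL/min
CrCl ≈ 45 mL/min.
hesparelin: < 50 mL/min → 17% of 100 mg = 17 mg.
brovasartan: 35–49 mL/min → 35% of 500 mg = 175 mg.
Total = 17 + 175 = 192 mg.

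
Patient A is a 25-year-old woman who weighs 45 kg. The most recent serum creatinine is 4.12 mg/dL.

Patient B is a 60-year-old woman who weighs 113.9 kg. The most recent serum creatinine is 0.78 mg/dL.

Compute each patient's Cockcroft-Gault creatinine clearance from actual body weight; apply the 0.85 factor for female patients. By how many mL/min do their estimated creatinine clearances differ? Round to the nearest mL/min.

Patient A: CrCl = (140 − 25) × 45 / (72 × 4.12) × 0.85 = 5175.0 / 296.64 × 0.85 ≈ 14.8 mL/min
Patient B: CrCl = (140 − 60) × 113.9 / (72 × 0.78) × 0.85 = 9112.0 / 56.16 × 0.85 ≈ 137.9 mL/min
|14.8 − 137.9| = 123.1 mL/min

123 mL/min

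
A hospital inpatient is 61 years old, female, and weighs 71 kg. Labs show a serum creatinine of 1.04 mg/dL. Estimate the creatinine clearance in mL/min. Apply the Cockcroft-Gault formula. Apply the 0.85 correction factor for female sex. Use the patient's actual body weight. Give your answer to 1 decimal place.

CrCl = (140 − 61) × 71 / (72 × 1.04) × 0.85 = 5609.0 / 74.88 × 0.85 ≈ 63.7 mL/min

63.7 mL/min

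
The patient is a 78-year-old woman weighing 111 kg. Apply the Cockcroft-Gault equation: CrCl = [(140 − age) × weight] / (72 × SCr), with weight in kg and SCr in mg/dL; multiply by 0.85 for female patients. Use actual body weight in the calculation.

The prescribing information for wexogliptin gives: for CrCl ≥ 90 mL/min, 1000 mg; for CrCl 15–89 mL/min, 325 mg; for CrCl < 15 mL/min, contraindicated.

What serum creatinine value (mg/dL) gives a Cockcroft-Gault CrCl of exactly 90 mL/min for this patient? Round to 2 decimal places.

0.90 mg/dL

Standard dose requires CrCl ≥ 90 mL/min.
Set (140 − 78) × 111 × 0.85 / (72 × SCr) = 90
SCr = (140 − 78) × 111 × 0.85 / (72 × 90) = 0.903 mg/dL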